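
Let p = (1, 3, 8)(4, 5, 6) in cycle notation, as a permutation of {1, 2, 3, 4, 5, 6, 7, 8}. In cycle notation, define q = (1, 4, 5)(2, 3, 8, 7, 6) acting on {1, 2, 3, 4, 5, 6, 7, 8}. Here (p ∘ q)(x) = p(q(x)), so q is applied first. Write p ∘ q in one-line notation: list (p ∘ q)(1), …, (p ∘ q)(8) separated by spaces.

(p ∘ q)(x) = p(q(x)). Computing each image: p(q(1)) = p(4) = 5, p(q(2)) = p(3) = 8, p(q(3)) = p(8) = 1, p(q(4)) = p(5) = 6, p(q(5)) = p(1) = 3, p(q(6)) = p(2) = 2, p(q(7)) = p(6) = 4, p(q(8)) = p(7) = 7.
Hence p ∘ q = [5 8 1 6 3 2 4 7].

5 8 1 6 3 2 4 7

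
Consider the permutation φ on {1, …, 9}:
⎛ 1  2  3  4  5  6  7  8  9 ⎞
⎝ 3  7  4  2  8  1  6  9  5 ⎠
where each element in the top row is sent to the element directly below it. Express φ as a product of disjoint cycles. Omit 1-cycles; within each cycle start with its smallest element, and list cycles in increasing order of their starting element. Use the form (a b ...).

(1 3 4 2 7 6)(5 8 9)

Iterating φ from 1 gives 1 → 3 → 4 → 2 → 7 → 6 → 1; that is the 6-cycle (1 3 4 2 7 6).
Repeating from the next unused element and collecting all non-trivial cycles gives (1 3 4 2 7 6)(5 8 9).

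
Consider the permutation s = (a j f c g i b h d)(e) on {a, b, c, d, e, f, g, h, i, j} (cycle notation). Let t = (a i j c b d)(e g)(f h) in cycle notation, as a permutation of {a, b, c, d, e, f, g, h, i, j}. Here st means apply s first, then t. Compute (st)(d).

i

s(d) = a, then t(a) = i; composing gives (st)(d) = i.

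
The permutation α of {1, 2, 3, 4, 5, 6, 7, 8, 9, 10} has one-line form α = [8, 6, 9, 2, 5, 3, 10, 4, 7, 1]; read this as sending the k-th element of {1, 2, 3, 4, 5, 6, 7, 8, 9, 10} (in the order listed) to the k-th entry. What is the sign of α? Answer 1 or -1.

1

In disjoint-cycle form the cycle lengths are 9, 1.
A cycle is odd iff its length is even; α has 0 even-length cycles, so sgn(α) = (−1)^0 and α is even.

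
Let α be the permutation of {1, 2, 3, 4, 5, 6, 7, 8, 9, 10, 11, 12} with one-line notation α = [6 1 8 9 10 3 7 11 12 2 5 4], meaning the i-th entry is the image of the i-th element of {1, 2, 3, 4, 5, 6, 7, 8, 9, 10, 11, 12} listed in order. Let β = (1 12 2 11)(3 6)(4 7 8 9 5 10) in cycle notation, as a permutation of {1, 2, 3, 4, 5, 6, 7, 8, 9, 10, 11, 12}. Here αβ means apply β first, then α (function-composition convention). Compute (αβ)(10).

β(10) = 4, then α(4) = 9; composing gives (αβ)(10) = 9.

9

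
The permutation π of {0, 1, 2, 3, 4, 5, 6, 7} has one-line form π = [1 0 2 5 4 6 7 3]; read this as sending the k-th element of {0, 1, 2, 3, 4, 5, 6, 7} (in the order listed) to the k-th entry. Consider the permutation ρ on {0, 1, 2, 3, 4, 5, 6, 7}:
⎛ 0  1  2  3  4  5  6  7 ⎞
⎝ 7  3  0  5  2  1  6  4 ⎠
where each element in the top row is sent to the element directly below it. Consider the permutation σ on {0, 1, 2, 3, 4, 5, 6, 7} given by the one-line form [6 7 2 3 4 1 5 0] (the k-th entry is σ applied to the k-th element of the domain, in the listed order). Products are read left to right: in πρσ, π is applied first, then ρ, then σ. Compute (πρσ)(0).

Chase 0: π(0) = 1; ρ(1) = 3; σ(3) = 3. Hence (πρσ)(0) = 3.

3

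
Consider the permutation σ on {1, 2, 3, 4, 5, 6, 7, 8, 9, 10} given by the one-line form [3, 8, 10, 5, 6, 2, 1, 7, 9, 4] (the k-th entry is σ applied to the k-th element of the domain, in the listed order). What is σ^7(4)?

3

Tracing 4 → 5 → … returns to 4 after 9 steps, so 4 lies in a 9-cycle (1, 3, 10, 4, 5, 6, 2, 8, 7).
Stepping 7 places around the cycle: 4 → 5 → 6 → 2 → 8 → 7 → 1 → 3.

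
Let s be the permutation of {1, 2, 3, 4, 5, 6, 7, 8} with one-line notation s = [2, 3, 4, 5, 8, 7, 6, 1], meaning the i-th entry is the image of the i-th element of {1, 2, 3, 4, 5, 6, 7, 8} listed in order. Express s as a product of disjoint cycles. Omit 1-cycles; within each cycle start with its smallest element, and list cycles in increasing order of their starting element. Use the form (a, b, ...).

(1, 2, 3, 4, 5, 8)(6, 7)

From 1: 1 → 2 → 3 → 4 → 5 → 8 → 1, closing the cycle (1, 2, 3, 4, 5, 8).
Repeating from the next unused element and collecting all non-trivial cycles gives (1, 2, 3, 4, 5, 8)(6, 7).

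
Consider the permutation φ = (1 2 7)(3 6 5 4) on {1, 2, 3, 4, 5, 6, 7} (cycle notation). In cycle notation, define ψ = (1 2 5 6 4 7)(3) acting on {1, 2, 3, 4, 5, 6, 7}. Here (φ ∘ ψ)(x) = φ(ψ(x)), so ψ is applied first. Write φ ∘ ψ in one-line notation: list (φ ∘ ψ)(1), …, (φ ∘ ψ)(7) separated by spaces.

7 4 6 1 5 3 2

Chase each element through ψ then φ: 1 → 2 → 7; 2 → 5 → 4; 3 → 3 → 6; 4 → 7 → 1; 5 → 6 → 5; 6 → 4 → 3; 7 → 1 → 2.
So φ ∘ ψ in one-line form is 7 4 6 1 5 3 2.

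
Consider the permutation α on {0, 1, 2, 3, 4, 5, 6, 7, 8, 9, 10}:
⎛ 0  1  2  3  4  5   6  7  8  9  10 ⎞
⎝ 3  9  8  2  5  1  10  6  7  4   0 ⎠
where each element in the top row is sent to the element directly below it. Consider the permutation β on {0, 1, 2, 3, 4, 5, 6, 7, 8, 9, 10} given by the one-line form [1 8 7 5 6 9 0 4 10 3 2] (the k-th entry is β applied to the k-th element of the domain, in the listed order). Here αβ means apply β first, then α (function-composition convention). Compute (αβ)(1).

First apply β: β(1) = 8, then α(8) = 7. Thus (αβ)(1) = 7.

7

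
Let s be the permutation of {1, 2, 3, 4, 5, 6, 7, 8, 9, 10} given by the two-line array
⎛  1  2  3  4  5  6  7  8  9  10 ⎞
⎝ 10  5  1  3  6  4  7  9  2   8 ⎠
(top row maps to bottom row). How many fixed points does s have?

The fixed points (elements with s(x) = x) are {7}, so there is 1.

1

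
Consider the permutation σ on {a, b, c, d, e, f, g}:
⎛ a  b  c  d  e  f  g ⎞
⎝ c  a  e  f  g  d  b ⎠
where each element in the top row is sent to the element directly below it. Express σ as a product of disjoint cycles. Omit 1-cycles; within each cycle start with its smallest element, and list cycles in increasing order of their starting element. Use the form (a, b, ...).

Start at a and follow images: a → c → e → g → b → a, giving the cycle (a, c, e, g, b).
Continuing from each remaining unvisited element yields (a, c, e, g, b)(d, f).

(a, c, e, g, b)(d, f)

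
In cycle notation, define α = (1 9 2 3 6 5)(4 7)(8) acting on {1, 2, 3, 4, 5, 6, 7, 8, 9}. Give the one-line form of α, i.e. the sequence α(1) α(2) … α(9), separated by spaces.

9 3 6 7 1 5 4 8 2

Each element maps to the next entry in its cycle (wrapping to the front): 1↦9, 2↦3, 3↦6, 4↦7, 5↦1, 6↦5, 7↦4, 8↦8, 9↦2.
So the one-line form is 9 3 6 7 1 5 4 8 2.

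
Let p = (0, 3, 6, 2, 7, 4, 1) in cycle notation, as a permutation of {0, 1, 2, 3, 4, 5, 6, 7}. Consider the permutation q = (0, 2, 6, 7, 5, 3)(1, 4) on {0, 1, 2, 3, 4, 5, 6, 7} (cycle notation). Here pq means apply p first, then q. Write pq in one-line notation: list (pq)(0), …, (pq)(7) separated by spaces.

(pq)(x) = q(p(x)). Computing each image: q(p(0)) = q(3) = 0, q(p(1)) = q(0) = 2, q(p(2)) = q(7) = 5, q(p(3)) = q(6) = 7, q(p(4)) = q(1) = 4, q(p(5)) = q(5) = 3, q(p(6)) = q(2) = 6, q(p(7)) = q(4) = 1.
Hence pq = [0 2 5 7 4 3 6 1].

0 2 5 7 4 3 6 1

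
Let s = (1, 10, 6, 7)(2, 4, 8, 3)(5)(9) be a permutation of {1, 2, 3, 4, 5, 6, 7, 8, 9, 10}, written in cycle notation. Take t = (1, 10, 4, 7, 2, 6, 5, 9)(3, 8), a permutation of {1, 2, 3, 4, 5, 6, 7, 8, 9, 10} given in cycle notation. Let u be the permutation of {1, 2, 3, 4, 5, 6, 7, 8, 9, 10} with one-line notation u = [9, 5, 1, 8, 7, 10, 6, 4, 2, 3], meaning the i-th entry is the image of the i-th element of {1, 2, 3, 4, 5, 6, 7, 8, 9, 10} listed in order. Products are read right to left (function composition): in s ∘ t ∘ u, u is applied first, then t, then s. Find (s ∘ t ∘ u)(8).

1

Chase 8: u(8) = 4; t(4) = 7; s(7) = 1. Hence (s ∘ t ∘ u)(8) = 1.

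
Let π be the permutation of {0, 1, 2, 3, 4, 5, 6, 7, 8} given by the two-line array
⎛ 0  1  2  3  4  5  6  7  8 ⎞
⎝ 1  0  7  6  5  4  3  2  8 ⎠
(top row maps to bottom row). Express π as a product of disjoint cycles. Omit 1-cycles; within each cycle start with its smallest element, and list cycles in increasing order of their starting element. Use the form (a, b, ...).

Iterating π from 0 gives 0 → 1 → 0; that is the 2-cycle (0, 1).
Continuing from each remaining unvisited element yields (0, 1)(2, 7)(3, 6)(4, 5).

(0, 1)(2, 7)(3, 6)(4, 5)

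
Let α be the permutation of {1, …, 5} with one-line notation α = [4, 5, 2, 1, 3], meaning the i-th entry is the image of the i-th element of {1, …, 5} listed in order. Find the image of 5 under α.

3

5 is element number 5 of the domain, and entry number 5 of the one-line form is 3, so α(5) = 3.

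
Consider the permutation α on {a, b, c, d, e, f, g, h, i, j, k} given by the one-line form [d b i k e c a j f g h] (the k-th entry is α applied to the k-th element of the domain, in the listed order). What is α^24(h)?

h

Tracing h → j → … returns to h after 6 steps, so h lies in a 6-cycle (a d k h j g).
Powers repeat with period 6 on this cycle, and 24 mod 6 = 0, so α^24(h) = α^0(h).
So α^24(h) = h.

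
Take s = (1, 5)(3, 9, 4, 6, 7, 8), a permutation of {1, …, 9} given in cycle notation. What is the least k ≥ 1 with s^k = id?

6

The disjoint cycles have lengths 6, 2, 1.
Since disjoint cycles commute, ord(s) = lcm(6, 2) = 6.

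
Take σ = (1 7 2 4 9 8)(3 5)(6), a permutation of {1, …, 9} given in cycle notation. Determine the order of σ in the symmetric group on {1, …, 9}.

The cycle type of σ is (6, 2, 1).
Since disjoint cycles commute, ord(σ) = lcm(6, 2) = 6.

6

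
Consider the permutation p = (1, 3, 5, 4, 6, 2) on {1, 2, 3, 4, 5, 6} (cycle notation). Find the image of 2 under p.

2 appears in (1, 3, 5, 4, 6, 2); the next entry (wrapping around) is 1.

1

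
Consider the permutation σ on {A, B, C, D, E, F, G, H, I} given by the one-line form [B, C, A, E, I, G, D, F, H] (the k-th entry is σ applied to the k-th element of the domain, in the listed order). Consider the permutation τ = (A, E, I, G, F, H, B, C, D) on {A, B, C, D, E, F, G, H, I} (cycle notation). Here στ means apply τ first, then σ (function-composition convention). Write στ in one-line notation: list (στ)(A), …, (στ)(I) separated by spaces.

Chase each element through τ then σ: A → E → I; B → C → A; C → D → E; D → A → B; E → I → H; F → H → F; G → F → G; H → B → C; I → G → D.
Collecting the images, στ = [I A E B H F G C D].

I A E B H F G C D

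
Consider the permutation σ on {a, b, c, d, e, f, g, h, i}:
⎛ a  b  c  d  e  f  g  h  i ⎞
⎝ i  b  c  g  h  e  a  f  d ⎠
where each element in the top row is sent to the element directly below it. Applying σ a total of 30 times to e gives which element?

Tracing e → h → … returns to e after 3 steps, so e lies in a 3-cycle (e h f).
On a 3-cycle, σ^3 is the identity, so σ^30 = σ^0 there (30 ≡ 0 mod 3).
So σ^30(e) = e.

e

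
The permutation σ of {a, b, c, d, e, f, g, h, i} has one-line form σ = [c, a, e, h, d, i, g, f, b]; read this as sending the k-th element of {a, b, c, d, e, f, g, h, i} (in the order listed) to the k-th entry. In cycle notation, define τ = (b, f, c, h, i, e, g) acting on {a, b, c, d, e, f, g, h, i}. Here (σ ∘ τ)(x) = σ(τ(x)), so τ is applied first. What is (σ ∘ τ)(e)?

(σ ∘ τ)(e) = σ(τ(e)). τ(e) = g, then σ(g) = g. So (σ ∘ τ)(e) = g.

g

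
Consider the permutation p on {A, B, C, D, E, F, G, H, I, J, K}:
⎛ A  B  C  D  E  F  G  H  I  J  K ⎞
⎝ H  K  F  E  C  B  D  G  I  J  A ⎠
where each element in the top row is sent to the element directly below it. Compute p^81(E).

Tracing E → C → … returns to E after 9 steps, so E lies in a 9-cycle (A H G D E C F B K).
Since the cycle has length 9, p^81 acts on it the same as p^0 (81 mod 9 = 0).
So p^81(E) = E.

E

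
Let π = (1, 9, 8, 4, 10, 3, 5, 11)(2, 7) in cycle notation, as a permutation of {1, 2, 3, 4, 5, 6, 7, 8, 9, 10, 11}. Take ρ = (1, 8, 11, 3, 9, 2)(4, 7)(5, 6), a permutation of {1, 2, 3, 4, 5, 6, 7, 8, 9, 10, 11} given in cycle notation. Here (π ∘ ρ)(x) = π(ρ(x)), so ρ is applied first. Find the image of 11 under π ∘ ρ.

5

ρ(11) = 3, then π(3) = 5; composing gives (π ∘ ρ)(11) = 5.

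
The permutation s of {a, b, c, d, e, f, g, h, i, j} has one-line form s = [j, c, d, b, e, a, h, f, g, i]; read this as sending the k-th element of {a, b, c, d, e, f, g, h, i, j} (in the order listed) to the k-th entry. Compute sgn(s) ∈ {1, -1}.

In disjoint-cycle form the cycle lengths are 6, 3, 1.
A cycle is odd iff its length is even; s has 1 even-length cycle, so sgn(s) = (−1)^1 and s is odd.

-1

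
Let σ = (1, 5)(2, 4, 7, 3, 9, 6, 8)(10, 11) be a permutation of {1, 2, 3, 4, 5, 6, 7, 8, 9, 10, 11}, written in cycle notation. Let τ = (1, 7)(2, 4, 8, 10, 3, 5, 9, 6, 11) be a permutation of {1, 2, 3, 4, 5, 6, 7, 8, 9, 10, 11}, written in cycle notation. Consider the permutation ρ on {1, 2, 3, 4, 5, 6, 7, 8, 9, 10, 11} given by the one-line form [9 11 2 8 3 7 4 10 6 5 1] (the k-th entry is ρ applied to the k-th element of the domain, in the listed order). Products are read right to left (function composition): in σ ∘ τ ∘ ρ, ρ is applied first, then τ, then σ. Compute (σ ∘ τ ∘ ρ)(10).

6

Apply the permutations in order: ρ(10) = 5, then τ(5) = 9, then σ(9) = 6. So (σ ∘ τ ∘ ρ)(10) = 6.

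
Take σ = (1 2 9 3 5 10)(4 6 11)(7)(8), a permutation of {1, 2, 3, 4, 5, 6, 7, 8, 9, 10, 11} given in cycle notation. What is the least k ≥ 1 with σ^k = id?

The disjoint cycles have lengths 6, 3, 1, 1.
The order of σ is the least common multiple of its cycle lengths: lcm(6, 3) = 6.

6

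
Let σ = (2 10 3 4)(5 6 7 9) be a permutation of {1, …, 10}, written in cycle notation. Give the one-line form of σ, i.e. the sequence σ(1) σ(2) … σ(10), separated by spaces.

1 10 4 2 6 7 9 8 5 3

Each element maps to the next entry in its cycle (wrapping to the front): 1↦1, 2↦10, 3↦4, 4↦2, 5↦6, 6↦7, 7↦9, 8↦8, 9↦5, 10↦3.
Listing these in domain order gives 1 10 4 2 6 7 9 8 5 3.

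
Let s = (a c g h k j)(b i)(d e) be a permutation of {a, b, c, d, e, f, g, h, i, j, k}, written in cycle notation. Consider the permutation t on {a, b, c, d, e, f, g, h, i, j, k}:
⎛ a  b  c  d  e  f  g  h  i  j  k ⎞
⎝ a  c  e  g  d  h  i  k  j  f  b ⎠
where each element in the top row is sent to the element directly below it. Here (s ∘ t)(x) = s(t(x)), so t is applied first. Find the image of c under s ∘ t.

d

First apply t: t(c) = e, then s(e) = d. Thus (s ∘ t)(c) = d.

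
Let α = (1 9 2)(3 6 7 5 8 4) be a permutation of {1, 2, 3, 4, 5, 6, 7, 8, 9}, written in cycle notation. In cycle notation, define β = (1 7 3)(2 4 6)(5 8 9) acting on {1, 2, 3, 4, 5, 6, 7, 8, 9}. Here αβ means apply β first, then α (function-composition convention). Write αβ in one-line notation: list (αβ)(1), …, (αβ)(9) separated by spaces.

5 3 9 7 4 1 6 2 8

(αβ)(x) = α(β(x)). Computing each image: α(β(1)) = α(7) = 5, α(β(2)) = α(4) = 3, α(β(3)) = α(1) = 9, α(β(4)) = α(6) = 7, α(β(5)) = α(8) = 4, α(β(6)) = α(2) = 1, α(β(7)) = α(3) = 6, α(β(8)) = α(9) = 2, α(β(9)) = α(5) = 8.
Hence αβ = [5 3 9 7 4 1 6 2 8].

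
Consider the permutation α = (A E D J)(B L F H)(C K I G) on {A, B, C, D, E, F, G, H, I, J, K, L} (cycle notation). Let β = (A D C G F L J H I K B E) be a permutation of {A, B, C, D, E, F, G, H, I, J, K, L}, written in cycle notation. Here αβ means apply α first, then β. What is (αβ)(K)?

α(K) = I, then β(I) = K; composing gives (αβ)(K) = K.

K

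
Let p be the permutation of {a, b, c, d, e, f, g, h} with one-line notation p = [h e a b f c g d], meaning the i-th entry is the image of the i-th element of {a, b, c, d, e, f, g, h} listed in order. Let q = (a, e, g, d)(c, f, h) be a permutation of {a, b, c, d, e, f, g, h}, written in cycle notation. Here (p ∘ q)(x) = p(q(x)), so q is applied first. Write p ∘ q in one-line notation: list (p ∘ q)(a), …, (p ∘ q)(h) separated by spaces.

For each element, apply q then p: a → e → f; b → b → e; c → f → c; d → a → h; e → g → g; f → h → d; g → d → b; h → c → a.
So p ∘ q in one-line form is f e c h g d b a.

f e c h g d b a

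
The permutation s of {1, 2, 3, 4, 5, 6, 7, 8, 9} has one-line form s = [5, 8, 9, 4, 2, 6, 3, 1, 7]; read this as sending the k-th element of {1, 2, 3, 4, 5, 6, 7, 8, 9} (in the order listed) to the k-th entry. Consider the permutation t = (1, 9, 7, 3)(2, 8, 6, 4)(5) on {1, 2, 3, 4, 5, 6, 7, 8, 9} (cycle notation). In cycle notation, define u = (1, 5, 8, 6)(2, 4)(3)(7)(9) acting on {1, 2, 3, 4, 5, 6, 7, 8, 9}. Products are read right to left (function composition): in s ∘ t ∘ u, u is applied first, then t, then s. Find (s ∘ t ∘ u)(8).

4

Chase 8: u(8) = 6; t(6) = 4; s(4) = 4. Hence (s ∘ t ∘ u)(8) = 4.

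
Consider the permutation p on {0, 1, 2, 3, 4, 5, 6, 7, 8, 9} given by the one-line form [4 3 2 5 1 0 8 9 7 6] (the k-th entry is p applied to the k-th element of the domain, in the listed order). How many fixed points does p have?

1

The fixed points (elements with p(x) = x) are {2}, so there is 1.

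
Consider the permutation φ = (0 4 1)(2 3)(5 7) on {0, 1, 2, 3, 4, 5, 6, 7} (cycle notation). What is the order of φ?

6

The disjoint cycles have lengths 3, 2, 2, 1.
The order of φ is the least common multiple of its cycle lengths: lcm(3, 2, 2) = 6.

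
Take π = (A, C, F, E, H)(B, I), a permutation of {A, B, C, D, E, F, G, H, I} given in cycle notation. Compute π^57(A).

F

A lies in the 5-cycle (A, C, F, E, H).
Since the cycle has length 5, π^57 acts on it the same as π^2 (57 mod 5 = 2).
Advancing 2 steps from A: A → C → F.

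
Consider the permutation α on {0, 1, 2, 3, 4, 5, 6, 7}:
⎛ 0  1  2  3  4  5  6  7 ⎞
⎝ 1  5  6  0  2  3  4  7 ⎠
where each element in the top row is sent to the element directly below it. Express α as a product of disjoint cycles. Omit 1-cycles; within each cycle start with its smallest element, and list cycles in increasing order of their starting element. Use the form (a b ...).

Iterating α from 0 gives 0 → 1 → 5 → 3 → 0; that is the 4-cycle (0 1 5 3).
Continuing from each remaining unvisited element yields (0 1 5 3)(2 6 4).

(0 1 5 3)(2 6 4)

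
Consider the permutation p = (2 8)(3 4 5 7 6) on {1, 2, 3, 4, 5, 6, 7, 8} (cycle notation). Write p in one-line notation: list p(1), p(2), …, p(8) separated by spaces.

Reading each image from the cycles: 1↦1, 2↦8, 3↦4, 4↦5, 5↦7, 6↦3, 7↦6, 8↦2.
So the one-line form is 1 8 4 5 7 3 6 2.

1 8 4 5 7 3 6 2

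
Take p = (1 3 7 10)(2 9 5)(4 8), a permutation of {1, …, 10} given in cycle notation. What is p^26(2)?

2 lies in the 3-cycle (2 9 5).
Powers repeat with period 3 on this cycle, and 26 mod 3 = 2, so p^26(2) = p^2(2).
Stepping 2 places around the cycle: 2 → 9 → 5.

5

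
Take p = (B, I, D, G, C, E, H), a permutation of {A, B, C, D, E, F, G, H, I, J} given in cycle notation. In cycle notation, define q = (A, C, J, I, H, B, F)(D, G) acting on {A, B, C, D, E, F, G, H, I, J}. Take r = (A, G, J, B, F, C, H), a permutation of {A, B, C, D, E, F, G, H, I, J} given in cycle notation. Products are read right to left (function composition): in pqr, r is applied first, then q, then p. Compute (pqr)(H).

E

(pqr)(H) = p(q(r(H))). r(H) = A, then q(A) = C, then p(C) = E, so the result is E.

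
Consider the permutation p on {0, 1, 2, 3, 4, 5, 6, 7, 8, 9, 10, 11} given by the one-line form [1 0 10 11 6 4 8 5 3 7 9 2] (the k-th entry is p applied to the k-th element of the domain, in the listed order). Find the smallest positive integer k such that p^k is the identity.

Decomposing into disjoint cycles gives cycle lengths 10, 2.
The order of p is the least common multiple of its cycle lengths: lcm(10, 2) = 10.

10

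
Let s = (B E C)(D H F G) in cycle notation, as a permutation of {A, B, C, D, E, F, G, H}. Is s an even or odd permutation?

odd

The cycle lengths are 4, 3, 1.
A cycle of length ℓ contributes ℓ−1 transpositions, so s is a product of 3 + 2 = 5 transpositions — odd.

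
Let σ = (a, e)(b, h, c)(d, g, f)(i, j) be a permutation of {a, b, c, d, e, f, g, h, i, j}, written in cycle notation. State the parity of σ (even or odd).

even

The cycle lengths are 3, 3, 2, 2.
A cycle of length ℓ contributes ℓ−1 transpositions, so σ is a product of 2 + 2 + 1 + 1 = 6 transpositions — even.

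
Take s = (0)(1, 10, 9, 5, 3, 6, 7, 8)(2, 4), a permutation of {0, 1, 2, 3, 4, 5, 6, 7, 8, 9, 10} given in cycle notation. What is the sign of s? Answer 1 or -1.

The cycle lengths are 8, 2, 1.
A cycle is odd iff its length is even; s has 2 even-length cycles, so sgn(s) = (−1)^2 and s is even.

1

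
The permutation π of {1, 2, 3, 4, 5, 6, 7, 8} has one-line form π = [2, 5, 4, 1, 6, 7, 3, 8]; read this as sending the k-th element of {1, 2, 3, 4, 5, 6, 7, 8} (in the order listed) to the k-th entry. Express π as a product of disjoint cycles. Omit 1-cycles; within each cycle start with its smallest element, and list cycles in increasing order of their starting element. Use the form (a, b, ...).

Start at 1 and follow images: 1 → 2 → 5 → 6 → 7 → 3 → 4 → 1, giving the cycle (1, 2, 5, 6, 7, 3, 4).
Continuing from each remaining unvisited element yields (1, 2, 5, 6, 7, 3, 4).

(1, 2, 5, 6, 7, 3, 4)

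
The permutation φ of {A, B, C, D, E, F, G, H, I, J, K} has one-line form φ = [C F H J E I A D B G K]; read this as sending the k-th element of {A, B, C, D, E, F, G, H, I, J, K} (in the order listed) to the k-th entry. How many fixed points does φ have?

2

The fixed points (elements with φ(x) = x) are {E, K}, so there are 2.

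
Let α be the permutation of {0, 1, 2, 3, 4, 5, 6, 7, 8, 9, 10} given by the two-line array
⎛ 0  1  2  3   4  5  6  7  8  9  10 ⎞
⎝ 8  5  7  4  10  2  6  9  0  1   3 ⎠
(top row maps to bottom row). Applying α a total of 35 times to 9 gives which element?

Tracing 9 → 1 → … returns to 9 after 5 steps, so 9 lies in a 5-cycle (1 5 2 7 9).
Powers repeat with period 5 on this cycle, and 35 mod 5 = 0, so α^35(9) = α^0(9).
So α^35(9) = 9.

9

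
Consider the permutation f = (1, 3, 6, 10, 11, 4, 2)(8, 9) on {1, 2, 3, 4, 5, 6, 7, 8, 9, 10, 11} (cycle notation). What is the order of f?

14

The cycle type of f is (7, 2, 1, 1).
The order is lcm(7, 2) = 14.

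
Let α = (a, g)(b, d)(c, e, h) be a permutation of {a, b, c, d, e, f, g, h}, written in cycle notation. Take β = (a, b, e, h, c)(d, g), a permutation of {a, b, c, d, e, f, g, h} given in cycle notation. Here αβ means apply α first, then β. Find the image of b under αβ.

g

First apply α: α(b) = d, then β(d) = g. Thus (αβ)(b) = g.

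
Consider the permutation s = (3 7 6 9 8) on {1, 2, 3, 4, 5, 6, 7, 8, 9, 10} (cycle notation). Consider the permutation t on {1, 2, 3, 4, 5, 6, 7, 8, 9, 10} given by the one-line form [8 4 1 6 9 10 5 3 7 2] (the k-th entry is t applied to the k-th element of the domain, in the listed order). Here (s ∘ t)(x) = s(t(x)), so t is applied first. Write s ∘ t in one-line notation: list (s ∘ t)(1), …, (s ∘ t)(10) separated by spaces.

3 4 1 9 8 10 5 7 6 2

(s ∘ t)(x) = s(t(x)). Computing each image: s(t(1)) = s(8) = 3, s(t(2)) = s(4) = 4, s(t(3)) = s(1) = 1, s(t(4)) = s(6) = 9, s(t(5)) = s(9) = 8, s(t(6)) = s(10) = 10, s(t(7)) = s(5) = 5, s(t(8)) = s(3) = 7, s(t(9)) = s(7) = 6, s(t(10)) = s(2) = 2.
Hence s ∘ t = [3 4 1 9 8 10 5 7 6 2].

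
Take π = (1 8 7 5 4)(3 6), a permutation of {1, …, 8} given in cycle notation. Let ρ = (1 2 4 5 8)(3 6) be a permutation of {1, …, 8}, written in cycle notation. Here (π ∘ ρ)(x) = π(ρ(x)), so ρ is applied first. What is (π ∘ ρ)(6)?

ρ(6) = 3, then π(3) = 6; composing gives (π ∘ ρ)(6) = 6.

6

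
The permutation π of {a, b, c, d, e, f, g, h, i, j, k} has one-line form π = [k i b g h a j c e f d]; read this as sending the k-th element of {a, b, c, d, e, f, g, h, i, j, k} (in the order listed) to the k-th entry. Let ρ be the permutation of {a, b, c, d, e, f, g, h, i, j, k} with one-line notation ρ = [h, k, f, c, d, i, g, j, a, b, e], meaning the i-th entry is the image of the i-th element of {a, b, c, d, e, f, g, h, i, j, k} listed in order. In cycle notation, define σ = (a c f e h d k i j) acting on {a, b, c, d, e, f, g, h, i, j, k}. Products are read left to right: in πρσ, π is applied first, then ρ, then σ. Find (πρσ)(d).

(πρσ)(d) = σ(ρ(π(d))). π(d) = g, then ρ(g) = g, then σ(g) = g, so the result is g.

g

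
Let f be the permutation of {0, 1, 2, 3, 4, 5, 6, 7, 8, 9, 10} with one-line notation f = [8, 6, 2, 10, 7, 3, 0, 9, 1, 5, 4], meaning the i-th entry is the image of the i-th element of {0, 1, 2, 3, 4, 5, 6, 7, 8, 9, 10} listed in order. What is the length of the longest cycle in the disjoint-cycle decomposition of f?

6

Decomposing into disjoint cycles gives (0, 8, 1, 6)(3, 10, 4, 7, 9, 5); the longest has length 6.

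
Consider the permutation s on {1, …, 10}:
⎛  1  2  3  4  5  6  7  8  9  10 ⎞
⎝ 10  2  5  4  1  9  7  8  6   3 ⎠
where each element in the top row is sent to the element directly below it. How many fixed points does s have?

The fixed points (elements with s(x) = x) are {2, 4, 7, 8}, so there are 4.

4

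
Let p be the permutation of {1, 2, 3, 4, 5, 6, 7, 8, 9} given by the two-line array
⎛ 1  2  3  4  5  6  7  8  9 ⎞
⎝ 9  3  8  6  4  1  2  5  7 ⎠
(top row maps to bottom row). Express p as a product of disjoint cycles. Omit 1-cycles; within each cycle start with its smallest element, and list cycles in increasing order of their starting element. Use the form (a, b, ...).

(1, 9, 7, 2, 3, 8, 5, 4, 6)

Start at 1 and follow images: 1 → 9 → 7 → 2 → 3 → 8 → 5 → 4 → 6 → 1, giving the cycle (1, 9, 7, 2, 3, 8, 5, 4, 6).
Repeating from the next unused element and collecting all non-trivial cycles gives (1, 9, 7, 2, 3, 8, 5, 4, 6).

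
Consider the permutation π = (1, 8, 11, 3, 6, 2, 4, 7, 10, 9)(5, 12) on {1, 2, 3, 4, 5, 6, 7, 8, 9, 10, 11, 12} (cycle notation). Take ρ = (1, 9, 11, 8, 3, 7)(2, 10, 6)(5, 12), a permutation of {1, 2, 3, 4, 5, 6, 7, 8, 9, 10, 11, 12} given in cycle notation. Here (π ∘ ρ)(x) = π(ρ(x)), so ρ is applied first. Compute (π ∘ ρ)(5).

5

ρ(5) = 12, then π(12) = 5; composing gives (π ∘ ρ)(5) = 5.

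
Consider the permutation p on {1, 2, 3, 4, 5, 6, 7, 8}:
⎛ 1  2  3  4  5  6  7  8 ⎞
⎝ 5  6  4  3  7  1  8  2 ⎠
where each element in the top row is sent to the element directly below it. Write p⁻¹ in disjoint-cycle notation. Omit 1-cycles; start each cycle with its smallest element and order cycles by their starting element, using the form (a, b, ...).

(1, 6, 2, 8, 7, 5)(3, 4)

The cycle decomposition of p is (1, 5, 7, 8, 2, 6)(3, 4).
The inverse reverses every cycle; in canonical form, p⁻¹ = (1, 6, 2, 8, 7, 5)(3, 4).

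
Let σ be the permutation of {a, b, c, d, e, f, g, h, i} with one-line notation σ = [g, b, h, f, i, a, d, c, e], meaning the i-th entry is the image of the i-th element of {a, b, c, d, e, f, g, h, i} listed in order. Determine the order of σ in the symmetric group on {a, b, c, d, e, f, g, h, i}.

Writing σ as disjoint cycles, the cycle lengths are 4, 2, 2, 1.
The order of σ is the least common multiple of its cycle lengths: lcm(4, 2, 2) = 4.

4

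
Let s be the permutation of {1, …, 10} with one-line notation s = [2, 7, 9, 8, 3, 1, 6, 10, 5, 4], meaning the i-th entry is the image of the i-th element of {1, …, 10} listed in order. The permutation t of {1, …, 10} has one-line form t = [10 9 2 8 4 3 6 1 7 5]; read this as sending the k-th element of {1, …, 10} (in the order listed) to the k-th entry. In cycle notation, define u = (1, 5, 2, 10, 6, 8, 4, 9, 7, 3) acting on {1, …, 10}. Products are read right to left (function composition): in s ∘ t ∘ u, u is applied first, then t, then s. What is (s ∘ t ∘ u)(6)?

2

Chase 6: u(6) = 8; t(8) = 1; s(1) = 2. Hence (s ∘ t ∘ u)(6) = 2.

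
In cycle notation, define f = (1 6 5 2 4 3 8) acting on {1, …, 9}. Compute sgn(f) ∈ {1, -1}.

The cycle lengths are 7, 1, 1.
A cycle is odd iff its length is even; f has 0 even-length cycles, so sgn(f) = (−1)^0 and f is even.

1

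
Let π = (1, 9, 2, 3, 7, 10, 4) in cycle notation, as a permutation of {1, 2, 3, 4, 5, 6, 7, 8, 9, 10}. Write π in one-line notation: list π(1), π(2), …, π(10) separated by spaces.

Each element maps to the next entry in its cycle (wrapping to the front): 1↦9, 2↦3, 3↦7, 4↦1, 5↦5, 6↦6, 7↦10, 8↦8, 9↦2, 10↦4.
So the one-line form is 9 3 7 1 5 6 10 8 2 4.

9 3 7 1 5 6 10 8 2 4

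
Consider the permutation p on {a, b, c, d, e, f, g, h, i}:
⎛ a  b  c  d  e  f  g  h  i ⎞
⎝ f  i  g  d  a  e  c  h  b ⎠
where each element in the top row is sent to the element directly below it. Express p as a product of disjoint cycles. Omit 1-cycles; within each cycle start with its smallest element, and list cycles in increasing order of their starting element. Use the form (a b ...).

(a f e)(b i)(c g)

From a: a → f → e → a, closing the cycle (a f e).
Continuing from each remaining unvisited element yields (a f e)(b i)(c g).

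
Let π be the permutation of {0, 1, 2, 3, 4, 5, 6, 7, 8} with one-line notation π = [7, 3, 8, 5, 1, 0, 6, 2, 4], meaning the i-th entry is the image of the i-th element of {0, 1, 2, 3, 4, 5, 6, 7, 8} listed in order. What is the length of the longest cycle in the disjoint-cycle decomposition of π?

Decomposing into disjoint cycles gives (0 7 2 8 4 1 3 5); the longest has length 8.

8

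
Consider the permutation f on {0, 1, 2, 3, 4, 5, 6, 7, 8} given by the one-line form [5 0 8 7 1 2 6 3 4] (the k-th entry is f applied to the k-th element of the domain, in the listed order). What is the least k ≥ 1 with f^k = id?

6

Writing f as disjoint cycles, the cycle lengths are 6, 2, 1.
Since disjoint cycles commute, ord(f) = lcm(6, 2) = 6.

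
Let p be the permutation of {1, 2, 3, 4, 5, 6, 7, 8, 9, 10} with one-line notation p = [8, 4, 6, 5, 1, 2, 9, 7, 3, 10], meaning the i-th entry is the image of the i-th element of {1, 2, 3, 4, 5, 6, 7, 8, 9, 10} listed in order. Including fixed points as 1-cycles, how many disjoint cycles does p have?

2

The cycle decomposition is (1 8 7 9 3 6 2 4 5)(10), which has 2 cycles (counting 1-cycles).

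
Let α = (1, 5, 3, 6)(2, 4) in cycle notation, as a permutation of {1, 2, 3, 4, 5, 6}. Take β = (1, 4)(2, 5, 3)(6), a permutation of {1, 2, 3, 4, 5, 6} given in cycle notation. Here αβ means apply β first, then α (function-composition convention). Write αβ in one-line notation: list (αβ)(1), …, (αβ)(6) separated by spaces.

(αβ)(x) = α(β(x)). Computing each image: α(β(1)) = α(4) = 2, α(β(2)) = α(5) = 3, α(β(3)) = α(2) = 4, α(β(4)) = α(1) = 5, α(β(5)) = α(3) = 6, α(β(6)) = α(6) = 1.
Hence αβ = [2 3 4 5 6 1].

2 3 4 5 6 1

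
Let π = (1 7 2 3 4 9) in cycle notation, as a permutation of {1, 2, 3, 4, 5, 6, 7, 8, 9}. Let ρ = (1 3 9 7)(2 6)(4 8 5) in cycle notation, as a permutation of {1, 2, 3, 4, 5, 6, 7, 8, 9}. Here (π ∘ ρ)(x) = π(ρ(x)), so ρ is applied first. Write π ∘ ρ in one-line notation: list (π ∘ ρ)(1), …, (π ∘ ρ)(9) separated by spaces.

4 6 1 8 9 3 7 5 2

(π ∘ ρ)(x) = π(ρ(x)). Computing each image: π(ρ(1)) = π(3) = 4, π(ρ(2)) = π(6) = 6, π(ρ(3)) = π(9) = 1, π(ρ(4)) = π(8) = 8, π(ρ(5)) = π(4) = 9, π(ρ(6)) = π(2) = 3, π(ρ(7)) = π(1) = 7, π(ρ(8)) = π(5) = 5, π(ρ(9)) = π(7) = 2.
Hence π ∘ ρ = [4 6 1 8 9 3 7 5 2].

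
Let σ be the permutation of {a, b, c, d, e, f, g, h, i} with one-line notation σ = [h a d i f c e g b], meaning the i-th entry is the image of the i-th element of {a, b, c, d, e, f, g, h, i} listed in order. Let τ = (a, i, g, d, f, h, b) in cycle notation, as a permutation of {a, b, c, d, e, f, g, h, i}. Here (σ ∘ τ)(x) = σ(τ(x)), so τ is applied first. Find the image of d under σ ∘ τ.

c

(σ ∘ τ)(d) = σ(τ(d)). τ(d) = f, then σ(f) = c. So (σ ∘ τ)(d) = c.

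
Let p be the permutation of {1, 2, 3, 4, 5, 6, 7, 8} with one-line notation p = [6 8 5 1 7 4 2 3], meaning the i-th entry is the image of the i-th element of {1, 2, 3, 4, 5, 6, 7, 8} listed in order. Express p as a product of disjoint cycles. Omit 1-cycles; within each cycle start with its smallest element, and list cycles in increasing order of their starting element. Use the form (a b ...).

From 1: 1 → 6 → 4 → 1, closing the cycle (1 6 4).
Continuing from each remaining unvisited element yields (1 6 4)(2 8 3 5 7).

(1 6 4)(2 8 3 5 7)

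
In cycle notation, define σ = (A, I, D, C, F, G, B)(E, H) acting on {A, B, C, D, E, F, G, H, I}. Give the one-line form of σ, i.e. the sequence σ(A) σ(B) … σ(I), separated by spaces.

I A F C H G B E D

Reading each image from the cycles: A→I, B→A, C→F, D→C, E→H, F→G, G→B, H→E, I→D.
Listing these in domain order gives I A F C H G B E D.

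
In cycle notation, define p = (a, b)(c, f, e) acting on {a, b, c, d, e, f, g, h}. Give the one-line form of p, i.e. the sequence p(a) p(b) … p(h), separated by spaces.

Each element maps to the next entry in its cycle (wrapping to the front): a↦b, b↦a, c↦f, d↦d, e↦c, f↦e, g↦g, h↦h.
Listing these in domain order gives b a f d c e g h.

b a f d c e g h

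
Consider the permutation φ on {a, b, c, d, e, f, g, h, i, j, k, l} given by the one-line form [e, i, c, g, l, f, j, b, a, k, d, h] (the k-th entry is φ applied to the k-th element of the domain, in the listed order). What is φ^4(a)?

b

Tracing a → e → … returns to a after 6 steps, so a lies in a 6-cycle (a e l h b i).
Advancing 4 steps from a: a → e → l → h → b.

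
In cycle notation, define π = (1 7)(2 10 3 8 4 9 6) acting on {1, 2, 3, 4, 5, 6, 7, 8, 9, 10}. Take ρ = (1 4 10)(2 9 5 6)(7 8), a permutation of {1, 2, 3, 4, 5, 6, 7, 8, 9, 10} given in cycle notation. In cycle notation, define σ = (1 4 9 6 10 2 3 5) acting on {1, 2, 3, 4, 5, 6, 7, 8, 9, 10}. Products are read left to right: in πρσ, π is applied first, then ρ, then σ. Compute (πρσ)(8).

Apply the permutations in order: π(8) = 4, then ρ(4) = 10, then σ(10) = 2. So (πρσ)(8) = 2.

2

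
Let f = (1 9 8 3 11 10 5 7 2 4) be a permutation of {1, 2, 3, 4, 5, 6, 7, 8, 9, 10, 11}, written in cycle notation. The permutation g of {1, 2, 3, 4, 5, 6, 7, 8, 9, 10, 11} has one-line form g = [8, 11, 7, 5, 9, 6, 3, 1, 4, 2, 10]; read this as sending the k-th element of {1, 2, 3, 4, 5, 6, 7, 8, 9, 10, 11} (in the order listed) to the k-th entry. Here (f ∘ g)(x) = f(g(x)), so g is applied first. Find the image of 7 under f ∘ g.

g(7) = 3, then f(3) = 11; composing gives (f ∘ g)(7) = 11.

11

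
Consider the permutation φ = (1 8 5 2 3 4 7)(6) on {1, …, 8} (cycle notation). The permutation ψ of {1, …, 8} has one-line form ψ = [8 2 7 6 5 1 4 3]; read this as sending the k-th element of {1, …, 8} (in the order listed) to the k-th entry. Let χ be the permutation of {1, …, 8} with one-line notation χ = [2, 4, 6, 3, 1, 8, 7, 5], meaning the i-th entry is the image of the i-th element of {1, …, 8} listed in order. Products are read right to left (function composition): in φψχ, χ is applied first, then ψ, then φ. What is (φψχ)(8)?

2

Apply the permutations in order: χ(8) = 5, then ψ(5) = 5, then φ(5) = 2. So (φψχ)(8) = 2.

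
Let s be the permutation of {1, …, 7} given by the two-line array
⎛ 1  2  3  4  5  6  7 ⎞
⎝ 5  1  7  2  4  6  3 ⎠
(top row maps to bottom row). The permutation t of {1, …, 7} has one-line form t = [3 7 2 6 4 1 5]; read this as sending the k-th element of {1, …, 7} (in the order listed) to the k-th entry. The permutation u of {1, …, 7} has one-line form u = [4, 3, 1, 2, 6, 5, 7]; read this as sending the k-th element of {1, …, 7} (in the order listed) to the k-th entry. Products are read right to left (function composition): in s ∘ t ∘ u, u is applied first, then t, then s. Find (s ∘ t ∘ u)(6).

2

Apply the permutations in order: u(6) = 5, then t(5) = 4, then s(4) = 2. So (s ∘ t ∘ u)(6) = 2.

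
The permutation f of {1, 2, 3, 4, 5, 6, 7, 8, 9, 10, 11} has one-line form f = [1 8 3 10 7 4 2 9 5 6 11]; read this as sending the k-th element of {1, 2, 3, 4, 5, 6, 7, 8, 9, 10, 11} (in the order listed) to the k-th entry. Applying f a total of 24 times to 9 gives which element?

8

Tracing 9 → 5 → … returns to 9 after 5 steps, so 9 lies in a 5-cycle (2, 8, 9, 5, 7).
On a 5-cycle, f^5 is the identity, so f^24 = f^4 there (24 ≡ 4 mod 5).
Stepping 4 places around the cycle: 9 → 5 → 7 → 2 → 8.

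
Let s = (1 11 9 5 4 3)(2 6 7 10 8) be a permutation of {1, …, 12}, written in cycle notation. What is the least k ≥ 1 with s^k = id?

The cycle type of s is (6, 5, 1).
The order is lcm(6, 5) = 30.

30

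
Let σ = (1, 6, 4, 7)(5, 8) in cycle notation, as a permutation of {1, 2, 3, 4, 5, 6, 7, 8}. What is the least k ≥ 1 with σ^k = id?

The disjoint cycles have lengths 4, 2, 1, 1.
The order of σ is the least common multiple of its cycle lengths: lcm(4, 2) = 4.

4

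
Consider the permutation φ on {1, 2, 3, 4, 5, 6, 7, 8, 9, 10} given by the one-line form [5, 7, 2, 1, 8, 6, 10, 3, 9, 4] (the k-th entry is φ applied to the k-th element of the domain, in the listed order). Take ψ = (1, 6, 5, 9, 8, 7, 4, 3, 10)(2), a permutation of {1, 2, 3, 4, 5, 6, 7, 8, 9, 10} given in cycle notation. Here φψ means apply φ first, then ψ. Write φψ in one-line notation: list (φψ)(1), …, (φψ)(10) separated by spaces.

9 4 2 6 7 5 1 10 8 3

(φψ)(x) = ψ(φ(x)). Computing each image: ψ(φ(1)) = ψ(5) = 9, ψ(φ(2)) = ψ(7) = 4, ψ(φ(3)) = ψ(2) = 2, ψ(φ(4)) = ψ(1) = 6, ψ(φ(5)) = ψ(8) = 7, ψ(φ(6)) = ψ(6) = 5, ψ(φ(7)) = ψ(10) = 1, ψ(φ(8)) = ψ(3) = 10, ψ(φ(9)) = ψ(9) = 8, ψ(φ(10)) = ψ(4) = 3.
Hence φψ = [9 4 2 6 7 5 1 10 8 3].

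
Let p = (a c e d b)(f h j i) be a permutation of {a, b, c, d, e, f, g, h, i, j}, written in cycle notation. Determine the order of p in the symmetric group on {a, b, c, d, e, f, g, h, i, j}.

The disjoint cycles have lengths 5, 4, 1.
The order is lcm(5, 4) = 20.

20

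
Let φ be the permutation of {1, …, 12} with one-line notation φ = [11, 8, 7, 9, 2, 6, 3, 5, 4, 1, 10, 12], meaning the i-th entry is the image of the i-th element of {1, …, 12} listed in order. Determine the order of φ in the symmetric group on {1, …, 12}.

The disjoint-cycle form of φ has cycle lengths 3, 3, 2, 2, 1, 1.
The order is lcm(3, 3, 2, 2) = 6.

6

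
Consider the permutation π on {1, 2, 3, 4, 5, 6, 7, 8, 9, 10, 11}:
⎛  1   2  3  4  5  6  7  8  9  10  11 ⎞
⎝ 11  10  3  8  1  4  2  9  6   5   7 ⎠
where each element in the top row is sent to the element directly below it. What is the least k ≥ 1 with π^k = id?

Writing π as disjoint cycles, the cycle lengths are 6, 4, 1.
The order is lcm(6, 4) = 12.

12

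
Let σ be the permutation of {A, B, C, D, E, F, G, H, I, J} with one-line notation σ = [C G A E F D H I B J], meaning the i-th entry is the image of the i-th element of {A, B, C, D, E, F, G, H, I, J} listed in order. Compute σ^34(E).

Tracing E → F → … returns to E after 3 steps, so E lies in a 3-cycle (D, E, F).
Since the cycle has length 3, σ^34 acts on it the same as σ^1 (34 mod 3 = 1).
Advancing 1 step from E: E → F.

F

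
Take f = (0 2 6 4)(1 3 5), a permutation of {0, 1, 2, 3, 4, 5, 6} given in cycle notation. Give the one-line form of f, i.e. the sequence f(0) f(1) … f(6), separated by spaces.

2 3 6 5 0 1 4

Each element maps to the next entry in its cycle (wrapping to the front): 0↦2, 1↦3, 2↦6, 3↦5, 4↦0, 5↦1, 6↦4.
Listing these in domain order gives 2 3 6 5 0 1 4.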